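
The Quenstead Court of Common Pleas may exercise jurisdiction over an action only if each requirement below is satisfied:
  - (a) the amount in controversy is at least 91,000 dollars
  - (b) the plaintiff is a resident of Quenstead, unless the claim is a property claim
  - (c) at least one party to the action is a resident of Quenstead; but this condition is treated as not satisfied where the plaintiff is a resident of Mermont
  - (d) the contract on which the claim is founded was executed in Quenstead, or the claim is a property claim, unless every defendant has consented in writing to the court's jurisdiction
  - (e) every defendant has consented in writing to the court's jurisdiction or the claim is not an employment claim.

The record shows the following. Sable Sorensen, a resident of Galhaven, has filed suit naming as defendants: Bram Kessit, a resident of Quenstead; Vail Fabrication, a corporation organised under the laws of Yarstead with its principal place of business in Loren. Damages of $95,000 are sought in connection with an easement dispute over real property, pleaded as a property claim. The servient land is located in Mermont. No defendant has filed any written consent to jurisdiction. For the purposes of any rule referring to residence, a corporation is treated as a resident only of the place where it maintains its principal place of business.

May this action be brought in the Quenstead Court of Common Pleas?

Yes

The Quenstead Court of Common Pleas:
  (a) The amount in controversy is $95,000, which meets the 91,000 dollars floor. Satisfied.
  (b) The plaintiff resides in Galhaven, not Quenstead. But the claim is a property claim, and the 'unless' clause therefore excuses the requirement. Satisfied.
  (c) Bram Kessit resides in Quenstead. The exception is not triggered, since the plaintiff resides in Galhaven, not Mermont. Met.
  (d) The claim is a property claim — that alternative is enough. Met.
  (e) The claim is a property claim, not an employment claim — that alternative is enough. Condition met.
  → Jurisdiction lies.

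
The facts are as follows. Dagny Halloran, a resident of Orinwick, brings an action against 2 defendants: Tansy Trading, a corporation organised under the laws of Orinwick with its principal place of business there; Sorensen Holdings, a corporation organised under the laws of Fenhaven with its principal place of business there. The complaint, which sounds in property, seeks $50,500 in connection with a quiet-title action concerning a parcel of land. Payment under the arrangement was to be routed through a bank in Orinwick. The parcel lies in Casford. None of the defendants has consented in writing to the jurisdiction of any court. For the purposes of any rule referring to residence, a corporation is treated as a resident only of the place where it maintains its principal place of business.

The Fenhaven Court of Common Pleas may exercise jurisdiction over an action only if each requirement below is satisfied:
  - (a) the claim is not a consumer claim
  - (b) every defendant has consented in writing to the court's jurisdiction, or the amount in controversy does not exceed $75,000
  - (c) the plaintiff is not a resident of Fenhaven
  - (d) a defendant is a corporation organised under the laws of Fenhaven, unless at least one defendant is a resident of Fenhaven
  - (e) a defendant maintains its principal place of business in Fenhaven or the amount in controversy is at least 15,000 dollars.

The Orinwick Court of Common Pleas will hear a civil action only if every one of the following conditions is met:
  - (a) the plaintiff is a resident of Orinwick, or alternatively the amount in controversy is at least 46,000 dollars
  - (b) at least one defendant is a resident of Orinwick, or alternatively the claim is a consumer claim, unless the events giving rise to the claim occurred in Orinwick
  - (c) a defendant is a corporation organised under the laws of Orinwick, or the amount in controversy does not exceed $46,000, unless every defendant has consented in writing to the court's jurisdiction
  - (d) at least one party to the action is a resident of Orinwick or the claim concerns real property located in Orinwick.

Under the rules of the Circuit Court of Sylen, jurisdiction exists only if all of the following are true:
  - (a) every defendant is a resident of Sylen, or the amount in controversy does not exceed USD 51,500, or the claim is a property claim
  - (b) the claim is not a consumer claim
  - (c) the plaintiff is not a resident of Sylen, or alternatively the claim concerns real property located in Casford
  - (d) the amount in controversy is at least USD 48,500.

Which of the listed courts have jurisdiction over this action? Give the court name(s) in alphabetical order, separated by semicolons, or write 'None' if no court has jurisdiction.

the Circuit Court of Sylen; the Fenhaven Court of Common Pleas; the Orinwick Court of Common Pleas

The Fenhaven Court of Common Pleas:
  (a) The claim is a property claim, not a consumer claim. Met.
  (b) The amount in controversy is USD 50,500, within the $75,000 ceiling, so one alternative holds. Satisfied.
  (c) The plaintiff resides in Orinwick, which is not Fenhaven. Condition met.
  (d) Sorensen Holdings is organised under the laws of Fenhaven. Met.
  (e) Sorensen Holdings has its principal place of business in Fenhaven, which satisfies one of the alternatives. Satisfied.
  → All conditions met; jurisdiction exists.
The Orinwick Court of Common Pleas:
  (a) The plaintiff resides in Orinwick, so this disjunct is met. Condition met.
  (b) Tansy Trading resides in Orinwick, so this disjunct is met. Condition met.
  (c) Tansy Trading is organised under the laws of Orinwick, so one alternative holds. Met.
  (d) Dagny Halloran resides in Orinwick, which satisfies one of the alternatives. Condition met.
  → All conditions met; jurisdiction exists.
The Circuit Court of Sylen:
  (a) The amount in controversy is 50,500 dollars, within the USD 51,500 ceiling — that alternative is enough. Satisfied.
  (b) The claim is a property claim, not a consumer claim. Met.
  (c) The plaintiff resides in Orinwick, which is not Sylen, which satisfies one of the alternatives. Met.
  (d) The amount in controversy is USD 50,500, which meets the 48,500 dollars floor. Satisfied.
  → All conditions met; jurisdiction exists.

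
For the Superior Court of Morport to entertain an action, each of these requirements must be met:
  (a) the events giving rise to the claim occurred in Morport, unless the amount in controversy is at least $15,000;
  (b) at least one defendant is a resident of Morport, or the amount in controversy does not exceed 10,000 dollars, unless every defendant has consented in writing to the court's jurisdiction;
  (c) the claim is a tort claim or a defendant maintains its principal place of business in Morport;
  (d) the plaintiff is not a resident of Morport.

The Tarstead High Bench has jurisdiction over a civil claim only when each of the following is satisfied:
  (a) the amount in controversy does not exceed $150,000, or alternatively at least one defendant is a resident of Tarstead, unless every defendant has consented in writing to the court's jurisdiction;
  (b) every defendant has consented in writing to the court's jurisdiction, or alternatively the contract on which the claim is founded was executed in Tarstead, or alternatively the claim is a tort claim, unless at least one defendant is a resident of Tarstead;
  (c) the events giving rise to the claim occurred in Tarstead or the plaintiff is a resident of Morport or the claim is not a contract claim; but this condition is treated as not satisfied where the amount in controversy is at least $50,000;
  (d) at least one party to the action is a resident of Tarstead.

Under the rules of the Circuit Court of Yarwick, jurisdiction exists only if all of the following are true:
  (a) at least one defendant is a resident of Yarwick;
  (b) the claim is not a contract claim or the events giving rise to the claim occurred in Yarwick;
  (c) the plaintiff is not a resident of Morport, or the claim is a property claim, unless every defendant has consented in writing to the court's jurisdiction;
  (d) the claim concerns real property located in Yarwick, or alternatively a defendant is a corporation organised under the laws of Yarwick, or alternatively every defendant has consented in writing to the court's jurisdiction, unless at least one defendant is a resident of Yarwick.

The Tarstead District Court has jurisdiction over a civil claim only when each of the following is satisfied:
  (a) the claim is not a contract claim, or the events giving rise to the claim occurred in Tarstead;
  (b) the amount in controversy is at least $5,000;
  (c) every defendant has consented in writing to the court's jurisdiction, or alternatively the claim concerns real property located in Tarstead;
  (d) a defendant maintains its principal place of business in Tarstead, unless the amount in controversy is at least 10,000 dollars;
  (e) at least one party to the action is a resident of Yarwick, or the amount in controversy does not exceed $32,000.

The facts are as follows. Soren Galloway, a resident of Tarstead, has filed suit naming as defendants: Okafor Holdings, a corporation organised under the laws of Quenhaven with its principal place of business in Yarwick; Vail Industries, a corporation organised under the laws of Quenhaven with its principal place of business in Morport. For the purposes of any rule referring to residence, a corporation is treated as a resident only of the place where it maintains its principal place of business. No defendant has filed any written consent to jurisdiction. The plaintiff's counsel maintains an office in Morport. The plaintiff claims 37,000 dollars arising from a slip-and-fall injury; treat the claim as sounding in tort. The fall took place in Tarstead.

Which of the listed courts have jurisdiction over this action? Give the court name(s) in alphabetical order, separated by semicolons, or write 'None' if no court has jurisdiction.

the Circuit Court of Yarwick; the Superior Court of Morport; the Tarstead High Bench

The Superior Court of Morport:
  (a) The operative events occurred in Tarstead, not Morport. The proviso rescues it, though: the amount in controversy is $37,000, which meets the $15,000 floor. Condition met.
  (b) Vail Industries resides in Morport, so one alternative holds. Met.
  (c) The claim is a tort claim — that alternative is enough. Met.
  (d) The plaintiff resides in Tarstead, which is not Morport. Condition met.
  → All conditions met; jurisdiction exists.
The Tarstead High Bench:
  (a) The amount in controversy is $37,000, within the $150,000 ceiling, so one alternative holds. Condition met.
  (b) The claim is a tort claim, so one alternative holds. Satisfied.
  (c) The operative events occurred in Tarstead — that alternative is enough. And the carve-out is inapplicable — the amount in controversy is USD 37,000, below the USD 50,000 floor. Condition met.
  (d) Soren Galloway resides in Tarstead. Condition met.
  → Every requirement is satisfied — jurisdiction.
The Circuit Court of Yarwick:
  (a) Okafor Holdings resides in Yarwick. Met.
  (b) The claim is a tort claim, not a contract claim, so one alternative holds. Satisfied.
  (c) The plaintiff resides in Tarstead, which is not Morport, which satisfies one of the alternatives. Met.
  (d) The claim does not concern real property; the corporate defendant(s) are organised in Quenhaven, not Yarwick; no such written consent has been filed — every alternative fails. But Okafor Holdings resides in Yarwick, and the 'unless' clause therefore excuses the requirement. Satisfied.
  → Jurisdiction lies.
The Tarstead District Court:
  (a) The claim is a tort claim, not a contract claim, which satisfies one of the alternatives. Met.
  (b) The amount in controversy is $37,000, which meets the USD 5,000 floor. Met.
  (c) No such written consent has been filed; the claim does not concern real property — no alternative holds. Condition not met.
  (d) The corporate defendant(s) have their principal place of business in Morport, Yarwick, not Tarstead. However, the amount in controversy is $37,000, which meets the 10,000 dollars floor, so the 'unless' proviso supplies this condition. Met.
  (e) Okafor Holdings resides in Yarwick, so this disjunct is met. Met.
  → At least one condition fails; no jurisdiction.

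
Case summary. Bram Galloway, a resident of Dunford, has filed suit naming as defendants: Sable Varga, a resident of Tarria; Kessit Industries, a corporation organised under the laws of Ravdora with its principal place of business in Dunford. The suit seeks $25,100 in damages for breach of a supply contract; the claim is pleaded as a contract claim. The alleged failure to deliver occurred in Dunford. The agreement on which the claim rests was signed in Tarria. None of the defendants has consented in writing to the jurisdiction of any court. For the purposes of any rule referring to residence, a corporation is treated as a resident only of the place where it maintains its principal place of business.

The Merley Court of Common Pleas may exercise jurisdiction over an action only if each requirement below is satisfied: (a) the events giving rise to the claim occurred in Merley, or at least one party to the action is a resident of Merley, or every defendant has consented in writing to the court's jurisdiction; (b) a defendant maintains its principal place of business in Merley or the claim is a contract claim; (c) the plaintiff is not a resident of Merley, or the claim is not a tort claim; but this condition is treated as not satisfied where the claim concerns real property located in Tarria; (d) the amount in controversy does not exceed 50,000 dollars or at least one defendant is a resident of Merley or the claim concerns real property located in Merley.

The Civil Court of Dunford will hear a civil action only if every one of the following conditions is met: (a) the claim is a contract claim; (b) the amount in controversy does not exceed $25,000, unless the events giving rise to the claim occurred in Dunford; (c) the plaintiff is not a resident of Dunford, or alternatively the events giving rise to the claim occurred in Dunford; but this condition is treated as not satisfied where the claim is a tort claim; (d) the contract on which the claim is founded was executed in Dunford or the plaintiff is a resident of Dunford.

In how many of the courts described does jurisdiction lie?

The Merley Court of Common Pleas:
  (a) The operative events occurred in Dunford, not Merley; no party resides in Merley; no such written consent has been filed — no alternative holds. Not met.
  (b) The claim is a contract claim — that alternative is enough. Satisfied.
  (c) The plaintiff resides in Dunford, which is not Merley, so this disjunct is met. And the carve-out is inapplicable — the claim does not concern real property. Satisfied.
  (d) The amount in controversy is 25,100 dollars, within the 50,000 dollars ceiling, which satisfies one of the alternatives. Met.
  → At least one condition fails; no jurisdiction.
The Civil Court of Dunford:
  (a) The claim is a contract claim. Condition met.
  (b) The amount in controversy is $25,100, above the 25,000 dollars ceiling. But the operative events occurred in Dunford, and the 'unless' clause therefore excuses the requirement. Condition met.
  (c) The operative events occurred in Dunford, so one alternative holds. And the carve-out is inapplicable — the claim is a contract claim, not a tort claim. Condition met.
  (d) The plaintiff resides in Dunford — that alternative is enough. Met.
  → Jurisdiction lies.
Courts with jurisdiction: the Civil Court of Dunford — 1 in total.

1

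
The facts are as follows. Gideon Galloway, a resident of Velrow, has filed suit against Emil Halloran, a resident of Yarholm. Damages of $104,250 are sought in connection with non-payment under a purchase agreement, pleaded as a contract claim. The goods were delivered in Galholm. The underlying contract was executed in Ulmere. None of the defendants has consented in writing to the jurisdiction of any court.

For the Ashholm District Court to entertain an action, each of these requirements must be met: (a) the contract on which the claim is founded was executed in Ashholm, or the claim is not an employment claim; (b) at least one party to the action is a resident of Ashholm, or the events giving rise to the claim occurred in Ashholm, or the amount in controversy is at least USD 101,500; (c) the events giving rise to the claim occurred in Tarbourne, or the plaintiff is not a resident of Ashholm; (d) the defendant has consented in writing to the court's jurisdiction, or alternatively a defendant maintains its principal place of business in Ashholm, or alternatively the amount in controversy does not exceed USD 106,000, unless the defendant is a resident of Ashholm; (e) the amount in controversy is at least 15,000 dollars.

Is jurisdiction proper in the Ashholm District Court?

The Ashholm District Court:
  (a) The claim is a contract claim, not an employment claim, so this disjunct is met. Satisfied.
  (b) The amount in controversy is USD 104,250, which meets the 101,500 dollars floor — that alternative is enough. Condition met.
  (c) The plaintiff resides in Velrow, which is not Ashholm, so this disjunct is met. Condition met.
  (d) The amount in controversy is $104,250, within the USD 106,000 ceiling, which satisfies one of the alternatives. Condition met.
  (e) The amount in controversy is $104,250, which meets the $15,000 floor. Condition met.
  → All conditions met; jurisdiction exists.

Yes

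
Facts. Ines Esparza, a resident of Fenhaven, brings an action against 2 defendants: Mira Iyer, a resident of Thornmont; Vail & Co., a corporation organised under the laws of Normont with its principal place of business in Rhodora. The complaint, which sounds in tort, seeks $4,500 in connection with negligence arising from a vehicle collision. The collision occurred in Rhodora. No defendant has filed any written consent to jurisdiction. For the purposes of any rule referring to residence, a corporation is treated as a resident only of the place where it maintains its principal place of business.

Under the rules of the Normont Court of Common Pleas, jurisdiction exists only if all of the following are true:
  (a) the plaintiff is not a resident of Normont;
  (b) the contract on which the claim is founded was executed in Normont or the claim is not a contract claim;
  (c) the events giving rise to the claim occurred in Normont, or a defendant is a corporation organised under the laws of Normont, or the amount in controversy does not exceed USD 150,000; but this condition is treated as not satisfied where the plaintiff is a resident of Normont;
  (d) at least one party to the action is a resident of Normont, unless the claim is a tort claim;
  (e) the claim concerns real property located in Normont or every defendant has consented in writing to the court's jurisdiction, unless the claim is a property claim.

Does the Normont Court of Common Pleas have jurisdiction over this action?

The Normont Court of Common Pleas:
  (a) The plaintiff resides in Fenhaven, which is not Normont. Satisfied.
  (b) The claim is a tort claim, not a contract claim, so one alternative holds. Satisfied.
  (c) Vail & Co. is organised under the laws of Normont, so this disjunct is met. The exception is not triggered, since the plaintiff resides in Fenhaven, not Normont. Condition met.
  (d) No party resides in Normont. But the claim is a tort claim, and the 'unless' clause therefore excuses the requirement. Met.
  (e) The claim does not concern real property; no such written consent has been filed — every alternative fails. And the claim is a tort claim, not a property claim, so the proviso does not save it. Not satisfied.
  → No jurisdiction.

No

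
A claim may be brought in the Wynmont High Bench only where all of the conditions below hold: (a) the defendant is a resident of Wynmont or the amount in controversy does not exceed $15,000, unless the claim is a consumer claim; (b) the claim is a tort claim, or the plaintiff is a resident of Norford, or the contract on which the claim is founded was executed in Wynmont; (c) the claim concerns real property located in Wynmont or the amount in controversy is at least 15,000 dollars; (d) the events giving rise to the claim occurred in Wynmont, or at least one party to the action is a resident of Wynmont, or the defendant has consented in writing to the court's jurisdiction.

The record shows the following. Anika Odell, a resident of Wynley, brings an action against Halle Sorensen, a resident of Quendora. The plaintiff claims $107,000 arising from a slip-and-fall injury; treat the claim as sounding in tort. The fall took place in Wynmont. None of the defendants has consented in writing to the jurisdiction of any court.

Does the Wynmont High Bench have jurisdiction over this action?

The Wynmont High Bench:
  (a) The defendant resides in Quendora, not Wynmont; the amount in controversy is USD 107,000, above the USD 15,000 ceiling — none of the alternatives is met. Nor does the 'unless' clause help: the claim is a tort claim, not a consumer claim. Condition not met.
  (b) The claim is a tort claim, so this disjunct is met. Satisfied.
  (c) The amount in controversy is USD 107,000, which meets the USD 15,000 floor, which satisfies one of the alternatives. Satisfied.
  (d) The operative events occurred in Wynmont, so one alternative holds. Met.
  → Not every requirement is met — no jurisdiction.

No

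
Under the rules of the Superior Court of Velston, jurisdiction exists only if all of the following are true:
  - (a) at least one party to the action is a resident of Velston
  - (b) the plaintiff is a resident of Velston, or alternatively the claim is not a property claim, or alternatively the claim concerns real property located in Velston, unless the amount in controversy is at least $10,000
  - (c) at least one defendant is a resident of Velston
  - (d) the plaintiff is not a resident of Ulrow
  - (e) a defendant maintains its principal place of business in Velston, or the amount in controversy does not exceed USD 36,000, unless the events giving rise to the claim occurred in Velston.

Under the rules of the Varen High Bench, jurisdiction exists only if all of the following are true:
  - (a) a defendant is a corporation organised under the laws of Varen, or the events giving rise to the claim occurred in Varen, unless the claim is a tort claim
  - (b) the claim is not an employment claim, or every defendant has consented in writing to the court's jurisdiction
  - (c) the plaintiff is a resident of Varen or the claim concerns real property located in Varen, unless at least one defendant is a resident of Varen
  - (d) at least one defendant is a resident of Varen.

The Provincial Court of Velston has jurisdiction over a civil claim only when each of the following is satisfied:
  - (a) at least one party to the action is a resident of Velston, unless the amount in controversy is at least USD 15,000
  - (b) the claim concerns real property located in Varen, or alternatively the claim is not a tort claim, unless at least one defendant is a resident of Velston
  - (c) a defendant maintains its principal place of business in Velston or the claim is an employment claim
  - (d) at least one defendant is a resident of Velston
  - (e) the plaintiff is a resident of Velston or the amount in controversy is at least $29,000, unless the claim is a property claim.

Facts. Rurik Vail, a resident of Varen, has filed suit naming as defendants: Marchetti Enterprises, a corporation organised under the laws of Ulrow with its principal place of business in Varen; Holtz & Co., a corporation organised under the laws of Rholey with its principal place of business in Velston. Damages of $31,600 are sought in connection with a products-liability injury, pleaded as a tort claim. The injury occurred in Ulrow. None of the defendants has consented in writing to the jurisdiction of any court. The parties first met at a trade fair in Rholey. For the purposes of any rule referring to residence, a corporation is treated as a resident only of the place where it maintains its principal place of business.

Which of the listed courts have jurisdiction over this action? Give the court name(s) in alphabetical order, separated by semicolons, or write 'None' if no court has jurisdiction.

the Provincial Court of Velston; the Superior Court of Velston; the Varen High Bench

The Superior Court of Velston:
  (a) Holtz & Co. resides in Velston. Condition met.
  (b) The claim is a tort claim, not a property claim, so one alternative holds. Satisfied.
  (c) Holtz & Co. resides in Velston. Met.
  (d) The plaintiff resides in Varen, which is not Ulrow. Satisfied.
  (e) Holtz & Co. has its principal place of business in Velston, which satisfies one of the alternatives. Condition met.
  → The court has jurisdiction.
The Varen High Bench:
  (a) The corporate defendant(s) are organised in Rholey, Ulrow, not Varen; the operative events occurred in Ulrow, not Varen — every alternative fails. The proviso rescues it, though: the claim is a tort claim. Satisfied.
  (b) The claim is a tort claim, not an employment claim, which satisfies one of the alternatives. Met.
  (c) The plaintiff resides in Varen, which satisfies one of the alternatives. Met.
  (d) Marchetti Enterprises resides in Varen. Satisfied.
  → Jurisdiction lies.
The Provincial Court of Velston:
  (a) Holtz & Co. resides in Velston. Satisfied.
  (b) The claim does not concern real property; the claim is a tort claim — none of the alternatives is met. The proviso rescues it, though: Holtz & Co. resides in Velston. Condition met.
  (c) Holtz & Co. has its principal place of business in Velston, which satisfies one of the alternatives. Condition met.
  (d) Holtz & Co. resides in Velston. Satisfied.
  (e) The amount in controversy is 31,600 dollars, which meets the USD 29,000 floor, so one alternative holds. Satisfied.
  → Every requirement is satisfied — jurisdiction.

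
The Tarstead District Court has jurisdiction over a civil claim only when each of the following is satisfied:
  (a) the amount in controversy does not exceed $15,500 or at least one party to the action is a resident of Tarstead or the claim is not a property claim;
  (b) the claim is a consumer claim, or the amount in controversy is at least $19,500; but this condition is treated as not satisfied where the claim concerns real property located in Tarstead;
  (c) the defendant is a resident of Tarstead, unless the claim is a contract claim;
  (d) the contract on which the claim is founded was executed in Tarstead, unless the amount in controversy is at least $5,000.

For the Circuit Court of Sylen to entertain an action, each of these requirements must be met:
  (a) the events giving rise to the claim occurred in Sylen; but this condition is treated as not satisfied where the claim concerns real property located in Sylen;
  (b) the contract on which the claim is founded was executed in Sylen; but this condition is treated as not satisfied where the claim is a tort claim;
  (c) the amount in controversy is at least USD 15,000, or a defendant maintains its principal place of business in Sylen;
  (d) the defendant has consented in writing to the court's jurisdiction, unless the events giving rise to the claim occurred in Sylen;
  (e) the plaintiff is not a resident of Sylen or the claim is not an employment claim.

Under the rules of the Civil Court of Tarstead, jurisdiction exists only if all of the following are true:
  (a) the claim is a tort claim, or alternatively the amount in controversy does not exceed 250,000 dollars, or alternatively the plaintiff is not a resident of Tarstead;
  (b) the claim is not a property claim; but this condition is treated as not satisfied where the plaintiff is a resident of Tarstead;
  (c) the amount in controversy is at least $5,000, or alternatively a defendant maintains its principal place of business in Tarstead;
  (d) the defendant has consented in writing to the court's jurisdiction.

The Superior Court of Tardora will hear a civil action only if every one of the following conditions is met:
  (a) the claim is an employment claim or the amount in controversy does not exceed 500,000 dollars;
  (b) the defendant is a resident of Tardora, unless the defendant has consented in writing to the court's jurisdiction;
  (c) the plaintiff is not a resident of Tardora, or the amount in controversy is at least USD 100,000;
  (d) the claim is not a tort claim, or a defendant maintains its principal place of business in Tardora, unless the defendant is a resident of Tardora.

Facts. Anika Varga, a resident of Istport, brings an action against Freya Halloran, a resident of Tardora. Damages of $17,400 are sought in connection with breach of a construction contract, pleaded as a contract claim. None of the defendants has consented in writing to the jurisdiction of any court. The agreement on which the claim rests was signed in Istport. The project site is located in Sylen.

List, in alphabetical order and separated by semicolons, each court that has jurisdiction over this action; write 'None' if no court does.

the Superior Court of Tardora

The Tarstead District Court:
  (a) The claim is a contract claim, not a property claim, which satisfies one of the alternatives. Condition met.
  (b) The claim is a contract claim, not a consumer claim; the amount in controversy is $17,400, below the 19,500 dollars floor — none of the alternatives is met. Condition not met.
  (c) The defendant resides in Tardora, not Tarstead. However, the claim is a contract claim, so the 'unless' proviso supplies this condition. Condition met.
  (d) The contract was executed in Istport, not Tarstead. The proviso rescues it, though: the amount in controversy is $17,400, which meets the 5,000 dollars floor. Condition met.
  → At least one condition fails; no jurisdiction.
The Circuit Court of Sylen:
  (a) The operative events occurred in Sylen. The carve-out does not apply: the claim does not concern real property. Met.
  (b) The contract was executed in Istport, not Sylen. Condition not met.
  (c) The amount in controversy is 17,400 dollars, which meets the $15,000 floor, so one alternative holds. Condition met.
  (d) No such written consent has been filed. However, the operative events occurred in Sylen, so the 'unless' proviso supplies this condition. Met.
  (e) The plaintiff resides in Istport, which is not Sylen — that alternative is enough. Condition met.
  → At least one condition fails; no jurisdiction.
The Civil Court of Tarstead:
  (a) The amount in controversy is USD 17,400, within the 250,000 dollars ceiling — that alternative is enough. Met.
  (b) The claim is a contract claim, not a property claim. And the carve-out is inapplicable — the plaintiff resides in Istport, not Tarstead. Satisfied.
  (c) The amount in controversy is 17,400 dollars, which meets the $5,000 floor — that alternative is enough. Satisfied.
  (d) No such written consent has been filed. Condition not met.
  → At least one condition fails; no jurisdiction.
The Superior Court of Tardora:
  (a) The amount in controversy is $17,400, within the 500,000 dollars ceiling, so this disjunct is met. Met.
  (b) The defendant resides in Tardora. Met.
  (c) The plaintiff resides in Istport, which is not Tardora, so this disjunct is met. Met.
  (d) The claim is a contract claim, not a tort claim — that alternative is enough. Met.
  → Every requirement is satisfied — jurisdiction.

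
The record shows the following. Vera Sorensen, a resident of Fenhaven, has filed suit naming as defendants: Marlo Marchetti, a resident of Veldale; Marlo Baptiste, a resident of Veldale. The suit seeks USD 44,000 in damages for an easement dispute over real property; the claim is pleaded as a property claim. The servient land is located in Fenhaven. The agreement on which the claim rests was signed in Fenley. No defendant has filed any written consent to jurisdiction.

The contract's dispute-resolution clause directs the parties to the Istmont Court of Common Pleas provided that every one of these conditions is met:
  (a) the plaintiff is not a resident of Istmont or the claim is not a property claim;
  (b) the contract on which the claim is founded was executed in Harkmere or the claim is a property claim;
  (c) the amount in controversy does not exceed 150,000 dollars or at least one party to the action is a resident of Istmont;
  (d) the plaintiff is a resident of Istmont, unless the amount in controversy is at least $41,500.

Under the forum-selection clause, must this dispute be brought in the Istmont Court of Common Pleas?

Yes

The Istmont Court of Common Pleas:
  (a) The plaintiff resides in Fenhaven, which is not Istmont, which satisfies one of the alternatives. Condition met.
  (b) The claim is a property claim, so this disjunct is met. Condition met.
  (c) The amount in controversy is $44,000, within the 150,000 dollars ceiling, so one alternative holds. Met.
  (d) The plaintiff resides in Fenhaven, not Istmont. But the amount in controversy is USD 44,000, which meets the 41,500 dollars floor, and the 'unless' clause therefore excuses the requirement. Condition met.
  → The clause applies.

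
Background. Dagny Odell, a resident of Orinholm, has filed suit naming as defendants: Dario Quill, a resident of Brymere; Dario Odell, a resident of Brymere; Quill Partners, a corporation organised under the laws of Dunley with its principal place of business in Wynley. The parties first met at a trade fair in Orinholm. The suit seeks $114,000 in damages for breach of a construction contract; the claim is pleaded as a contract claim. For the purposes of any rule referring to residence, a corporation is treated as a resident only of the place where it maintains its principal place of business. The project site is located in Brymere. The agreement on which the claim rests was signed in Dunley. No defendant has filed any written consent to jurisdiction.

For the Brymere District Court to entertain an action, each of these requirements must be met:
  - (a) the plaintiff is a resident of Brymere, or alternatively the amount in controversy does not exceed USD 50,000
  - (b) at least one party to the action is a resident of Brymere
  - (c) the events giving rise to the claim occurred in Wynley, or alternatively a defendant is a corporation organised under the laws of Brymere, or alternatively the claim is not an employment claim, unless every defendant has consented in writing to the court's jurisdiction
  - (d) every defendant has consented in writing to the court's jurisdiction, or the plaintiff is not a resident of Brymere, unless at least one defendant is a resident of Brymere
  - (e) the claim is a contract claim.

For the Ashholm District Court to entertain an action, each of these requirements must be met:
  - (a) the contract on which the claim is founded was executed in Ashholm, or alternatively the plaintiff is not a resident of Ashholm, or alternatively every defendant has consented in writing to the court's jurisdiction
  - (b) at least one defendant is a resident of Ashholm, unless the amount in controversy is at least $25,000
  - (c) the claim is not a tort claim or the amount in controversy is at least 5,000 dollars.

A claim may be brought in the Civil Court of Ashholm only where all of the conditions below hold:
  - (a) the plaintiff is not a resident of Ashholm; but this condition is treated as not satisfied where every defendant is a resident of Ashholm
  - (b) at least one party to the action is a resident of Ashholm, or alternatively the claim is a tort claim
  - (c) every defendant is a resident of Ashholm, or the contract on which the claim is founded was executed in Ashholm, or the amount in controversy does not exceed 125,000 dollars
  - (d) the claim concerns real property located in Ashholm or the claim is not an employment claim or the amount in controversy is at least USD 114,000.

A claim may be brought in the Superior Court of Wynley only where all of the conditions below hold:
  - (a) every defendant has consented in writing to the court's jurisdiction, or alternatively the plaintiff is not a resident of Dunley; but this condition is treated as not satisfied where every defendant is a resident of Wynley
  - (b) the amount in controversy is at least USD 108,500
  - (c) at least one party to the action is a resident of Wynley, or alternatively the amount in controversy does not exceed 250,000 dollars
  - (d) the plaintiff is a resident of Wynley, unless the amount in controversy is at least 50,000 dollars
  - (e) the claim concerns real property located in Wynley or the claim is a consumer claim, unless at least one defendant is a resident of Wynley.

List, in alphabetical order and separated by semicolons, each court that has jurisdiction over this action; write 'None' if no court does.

the Ashholm District Court; the Superior Court of Wynley

The Brymere District Court:
  (a) The plaintiff resides in Orinholm, not Brymere; the amount in controversy is $114,000, above the $50,000 ceiling — every alternative fails. Not satisfied.
  (b) Dario Quill resides in Brymere. Condition met.
  (c) The claim is a contract claim, not an employment claim, so this disjunct is met. Satisfied.
  (d) The plaintiff resides in Orinholm, which is not Brymere, which satisfies one of the alternatives. Condition met.
  (e) The claim is a contract claim. Met.
  → The court lacks jurisdiction.
The Ashholm District Court:
  (a) The plaintiff resides in Orinholm, which is not Ashholm, so one alternative holds. Met.
  (b) No defendant resides in Ashholm (they reside in Brymere, Brymere, Wynley). However, the amount in controversy is $114,000, which meets the $25,000 floor, so the 'unless' proviso supplies this condition. Satisfied.
  (c) The claim is a contract claim, not a tort claim, so this disjunct is met. Condition met.
  → All conditions met; jurisdiction exists.
The Civil Court of Ashholm:
  (a) The plaintiff resides in Orinholm, which is not Ashholm. And the carve-out is inapplicable — the defendants reside as follows — Dario Quill in Brymere, Dario Odell in Brymere, Quill Partners in Wynley — not all in Ashholm. Satisfied.
  (b) No party resides in Ashholm; the claim is a contract claim, not a tort claim — none of the alternatives is met. Not met.
  (c) The amount in controversy is $114,000, within the USD 125,000 ceiling — that alternative is enough. Met.
  (d) The claim is a contract claim, not an employment claim, so one alternative holds. Condition met.
  → Not every requirement is met — no jurisdiction.
The Superior Court of Wynley:
  (a) The plaintiff resides in Orinholm, which is not Dunley — that alternative is enough. And the carve-out is inapplicable — the defendants reside as follows — Dario Quill in Brymere, Dario Odell in Brymere, Quill Partners in Wynley — not all in Wynley. Condition met.
  (b) The amount in controversy is $114,000, which meets the 108,500 dollars floor. Met.
  (c) Quill Partners resides in Wynley, so one alternative holds. Condition met.
  (d) The plaintiff resides in Orinholm, not Wynley. But the amount in controversy is USD 114,000, which meets the $50,000 floor, and the 'unless' clause therefore excuses the requirement. Met.
  (e) The claim does not concern real property; the claim is a contract claim, not a consumer claim — every alternative fails. However, Quill Partners resides in Wynley, so the 'unless' proviso supplies this condition. Condition met.
  → Every requirement is satisfied — jurisdiction.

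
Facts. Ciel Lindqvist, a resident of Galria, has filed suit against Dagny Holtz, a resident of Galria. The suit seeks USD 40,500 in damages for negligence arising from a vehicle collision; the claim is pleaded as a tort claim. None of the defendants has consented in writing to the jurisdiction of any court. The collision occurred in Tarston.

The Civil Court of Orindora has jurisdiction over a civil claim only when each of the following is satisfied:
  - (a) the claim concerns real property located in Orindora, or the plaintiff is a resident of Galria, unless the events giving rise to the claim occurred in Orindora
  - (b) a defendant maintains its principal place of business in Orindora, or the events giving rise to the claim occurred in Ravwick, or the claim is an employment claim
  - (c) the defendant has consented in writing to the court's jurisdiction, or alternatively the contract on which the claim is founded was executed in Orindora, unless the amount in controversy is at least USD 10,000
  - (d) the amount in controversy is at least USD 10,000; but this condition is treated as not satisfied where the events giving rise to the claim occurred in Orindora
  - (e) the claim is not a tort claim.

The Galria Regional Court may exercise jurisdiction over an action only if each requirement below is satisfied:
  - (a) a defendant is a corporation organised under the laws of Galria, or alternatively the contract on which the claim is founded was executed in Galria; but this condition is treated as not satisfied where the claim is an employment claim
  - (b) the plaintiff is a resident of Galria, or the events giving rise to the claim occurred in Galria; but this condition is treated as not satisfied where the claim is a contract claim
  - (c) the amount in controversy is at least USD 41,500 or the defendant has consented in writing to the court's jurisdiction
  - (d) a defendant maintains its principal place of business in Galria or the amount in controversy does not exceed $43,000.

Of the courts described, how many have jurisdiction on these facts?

0

The Civil Court of Orindora:
  (a) The plaintiff resides in Galria — that alternative is enough. Met.
  (b) No defendant is a corporation; the operative events occurred in Tarston, not Ravwick; the claim is a tort claim, not an employment claim — no alternative holds. Not met.
  (c) No such written consent has been filed; no contract (and hence no place of execution) is alleged — every alternative fails. The proviso rescues it, though: the amount in controversy is $40,500, which meets the $10,000 floor. Condition met.
  (d) The amount in controversy is $40,500, which meets the 10,000 dollars floor. The carve-out does not apply: the operative events occurred in Tarston, not Orindora. Met.
  (e) The claim is a tort claim. Not satisfied.
  → Not every requirement is met — no jurisdiction.
The Galria Regional Court:
  (a) No defendant is a corporation; no contract (and hence no place of execution) is alleged — no alternative holds. Not met.
  (b) The plaintiff resides in Galria, which satisfies one of the alternatives. And the carve-out is inapplicable — the claim is a tort claim, not a contract claim. Met.
  (c) The amount in controversy is 40,500 dollars, below the $41,500 floor; no such written consent has been filed — none of the alternatives is met. Condition not met.
  (d) The amount in controversy is USD 40,500, within the $43,000 ceiling, so one alternative holds. Satisfied.
  → No jurisdiction.
No court satisfies all of its conditions.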